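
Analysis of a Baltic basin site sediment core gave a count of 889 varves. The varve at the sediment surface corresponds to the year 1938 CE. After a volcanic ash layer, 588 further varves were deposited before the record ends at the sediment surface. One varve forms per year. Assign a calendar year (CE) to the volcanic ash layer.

1350 CE

There are 588 varves younger than the volcanic ash layer.
Counting back 588 years from 1938 CE places the volcanic ash layer in 1938 − 588 = 1350 CE.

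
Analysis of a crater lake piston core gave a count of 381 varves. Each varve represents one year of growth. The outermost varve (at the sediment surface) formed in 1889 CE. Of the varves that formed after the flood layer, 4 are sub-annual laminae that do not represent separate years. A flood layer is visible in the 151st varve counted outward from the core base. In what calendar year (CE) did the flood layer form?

1663 CE

381 − 151 = 230 varves lie beyond the flood layer toward the sediment surface.
Removing the 4 false varves leaves 230 − 4 = 226 true varves beyond the flood layer.
The varve at the sediment surface is 1889 CE, so the flood layer dates to 1889 − 226 = 1663 CE.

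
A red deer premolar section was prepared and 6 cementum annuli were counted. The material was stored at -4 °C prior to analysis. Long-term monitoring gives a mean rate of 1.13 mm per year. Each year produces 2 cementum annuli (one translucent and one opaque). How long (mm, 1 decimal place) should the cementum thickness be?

6 cementum annuli at 2 per year is 6 / 2 = 3 years.
Length ≈ 1.13 × 3 = 3.4 mm.

3.4 mm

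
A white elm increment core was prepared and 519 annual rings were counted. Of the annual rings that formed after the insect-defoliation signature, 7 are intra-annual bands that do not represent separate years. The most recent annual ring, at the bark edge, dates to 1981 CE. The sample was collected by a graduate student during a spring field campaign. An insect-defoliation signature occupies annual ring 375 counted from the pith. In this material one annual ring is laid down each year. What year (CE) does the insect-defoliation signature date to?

1844 CE

519 − 375 = 144 annual rings lie beyond the insect-defoliation signature toward the bark edge.
Removing the 7 false annual rings leaves 144 − 7 = 137 true annual rings beyond the insect-defoliation signature.
The annual ring at the bark edge is 1981 CE, so the insect-defoliation signature dates to 1981 − 137 = 1844 CE.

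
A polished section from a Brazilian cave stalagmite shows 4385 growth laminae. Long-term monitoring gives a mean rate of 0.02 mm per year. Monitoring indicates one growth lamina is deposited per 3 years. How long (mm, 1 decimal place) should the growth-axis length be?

263.1 mm

At 3 years per growth lamina, 4385 × 3 = 13155 years.
Predicted length = 0.02 mm/year × 13155 years = 263.1 mm.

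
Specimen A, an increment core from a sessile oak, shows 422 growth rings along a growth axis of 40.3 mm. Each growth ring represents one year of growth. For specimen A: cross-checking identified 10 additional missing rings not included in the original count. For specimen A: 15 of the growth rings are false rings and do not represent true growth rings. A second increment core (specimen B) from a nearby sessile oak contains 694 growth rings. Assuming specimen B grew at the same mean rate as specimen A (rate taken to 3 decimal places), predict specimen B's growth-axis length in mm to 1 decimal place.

67.3 mm

Specimen A: true growth ring count = 422 − 15 + 10 = 417.
A: Extension rate ≈ 40.3 / 417 = 0.097 mm/yr.
For B, 0.097 mm/year × 694 years = 67.3 mm.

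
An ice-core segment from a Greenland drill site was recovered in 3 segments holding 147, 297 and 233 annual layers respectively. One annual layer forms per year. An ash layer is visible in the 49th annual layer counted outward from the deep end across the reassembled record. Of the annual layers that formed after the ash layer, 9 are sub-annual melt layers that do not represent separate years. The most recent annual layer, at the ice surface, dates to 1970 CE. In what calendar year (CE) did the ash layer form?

1351 CE

Total annual layers = 147 + 297 + 233 = 677.
677 − 49 = 628 annual layers lie beyond the ash layer toward the ice surface.
628 − 9 false = 619 true annual layers after the ash layer.
Counting back 619 years from 1970 CE places the ash layer in 1970 − 619 = 1351 CE.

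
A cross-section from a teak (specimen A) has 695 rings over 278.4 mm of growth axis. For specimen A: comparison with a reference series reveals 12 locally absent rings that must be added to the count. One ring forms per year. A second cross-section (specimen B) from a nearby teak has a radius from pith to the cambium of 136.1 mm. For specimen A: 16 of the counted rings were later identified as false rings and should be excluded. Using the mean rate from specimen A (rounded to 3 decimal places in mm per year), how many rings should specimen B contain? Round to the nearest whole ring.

Specimen A: adjusted count: 695 − 16 + 12 = 691 rings.
A: 278.4 mm over 691 years gives 278.4 / 691 ≈ 0.403 mm/yr.
For B, 136.1 / 0.403 = 337.72 years ≈ 338 rings.

338 rings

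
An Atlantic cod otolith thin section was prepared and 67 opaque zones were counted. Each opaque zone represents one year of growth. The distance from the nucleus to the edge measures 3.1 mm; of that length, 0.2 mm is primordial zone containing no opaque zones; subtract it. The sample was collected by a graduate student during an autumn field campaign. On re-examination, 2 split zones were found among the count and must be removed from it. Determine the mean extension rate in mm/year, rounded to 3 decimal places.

True opaque zone count = 67 − 2 = 65.
The growth record spans 3.1 − 0.2 = 2.9 mm.
Extension rate ≈ 2.9 / 65 = 0.045 mm/year.

0.045 mm/year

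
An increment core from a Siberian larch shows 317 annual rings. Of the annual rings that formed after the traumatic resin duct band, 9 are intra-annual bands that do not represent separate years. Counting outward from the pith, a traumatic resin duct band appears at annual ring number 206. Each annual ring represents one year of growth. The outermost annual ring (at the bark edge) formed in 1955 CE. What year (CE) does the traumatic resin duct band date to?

1853 CE

The traumatic resin duct band sits at annual ring 206 from the pith, so 317 − 206 = 111 annual rings formed after it.
Excluding 9 false annual rings: 111 − 9 = 102.
The annual ring at the bark edge is 1955 CE, so the traumatic resin duct band dates to 1955 − 102 = 1853 CE.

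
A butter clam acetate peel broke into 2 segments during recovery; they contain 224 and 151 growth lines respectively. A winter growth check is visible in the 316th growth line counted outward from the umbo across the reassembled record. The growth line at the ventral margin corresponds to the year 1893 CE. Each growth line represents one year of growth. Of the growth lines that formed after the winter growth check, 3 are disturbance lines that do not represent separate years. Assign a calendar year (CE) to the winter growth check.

Total growth lines = 224 + 151 = 375.
Between growth line 316 and the ventral margin there are 375 − 316 = 59 growth lines.
59 − 3 false = 56 true growth lines after the winter growth check.
Counting back 56 years from 1893 CE places the winter growth check in 1893 − 56 = 1837 CE.

1837 CE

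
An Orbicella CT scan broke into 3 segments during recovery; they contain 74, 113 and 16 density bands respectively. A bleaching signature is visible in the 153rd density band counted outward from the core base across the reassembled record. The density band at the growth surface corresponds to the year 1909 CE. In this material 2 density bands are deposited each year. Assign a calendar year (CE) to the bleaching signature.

Total density bands = 74 + 113 + 16 = 203.
203 − 153 = 50 density bands lie beyond the bleaching signature toward the growth surface.
Dividing by 2 density bands per year: 50 / 2 = 25 years.
The density band at the growth surface is 1909 CE, so the bleaching signature dates to 1909 − 25 = 1884 CE.

1884 CE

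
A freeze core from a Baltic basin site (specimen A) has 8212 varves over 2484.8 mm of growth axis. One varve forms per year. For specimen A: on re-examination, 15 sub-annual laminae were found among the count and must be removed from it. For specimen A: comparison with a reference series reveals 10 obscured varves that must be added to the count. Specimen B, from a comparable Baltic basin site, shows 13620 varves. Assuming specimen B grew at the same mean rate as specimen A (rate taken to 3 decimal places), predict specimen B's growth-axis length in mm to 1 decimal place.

4126.9 mm

Specimen A: true varve count = 8212 − 15 + 10 = 8207.
A: Extension rate ≈ 2484.8 / 8207 = 0.303 mm/year.
Length of B = 0.303 × 13620 = 4126.9 mm.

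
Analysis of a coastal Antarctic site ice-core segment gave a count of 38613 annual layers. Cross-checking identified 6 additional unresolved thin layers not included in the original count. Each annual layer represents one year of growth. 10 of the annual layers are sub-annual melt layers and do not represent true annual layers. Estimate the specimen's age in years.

38609 yr

After corrections the count is 38613 − 10 + 6 = 38609 annual layers.
One annual layer per year makes the duration 38609 years.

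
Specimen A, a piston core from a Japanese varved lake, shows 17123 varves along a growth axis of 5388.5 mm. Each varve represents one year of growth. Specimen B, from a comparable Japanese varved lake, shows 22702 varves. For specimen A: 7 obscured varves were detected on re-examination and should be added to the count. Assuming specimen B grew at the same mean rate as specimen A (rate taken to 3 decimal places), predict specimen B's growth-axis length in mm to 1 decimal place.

7151.1 mm

Specimen A: true varve count = 17123 + 7 = 17130.
A: Extension rate ≈ 5388.5 / 17130 = 0.315 mm per year.
B's length ≈ 0.315 × 22702 = 7151.1 mm.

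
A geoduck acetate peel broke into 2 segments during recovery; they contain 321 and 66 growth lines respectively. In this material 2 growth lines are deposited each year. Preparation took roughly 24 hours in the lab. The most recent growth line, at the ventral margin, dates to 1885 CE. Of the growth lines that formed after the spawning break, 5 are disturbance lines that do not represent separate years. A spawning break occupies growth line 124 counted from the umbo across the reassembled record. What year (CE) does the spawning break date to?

1756 CE

Total growth lines = 321 + 66 = 387.
Between growth line 124 and the ventral margin there are 387 − 124 = 263 growth lines.
Removing the 5 false growth lines leaves 263 − 5 = 258 true growth lines beyond the spawning break.
With 2 growth lines per year, 258 / 2 = 129 years.
1885 − 129 = 1756 CE.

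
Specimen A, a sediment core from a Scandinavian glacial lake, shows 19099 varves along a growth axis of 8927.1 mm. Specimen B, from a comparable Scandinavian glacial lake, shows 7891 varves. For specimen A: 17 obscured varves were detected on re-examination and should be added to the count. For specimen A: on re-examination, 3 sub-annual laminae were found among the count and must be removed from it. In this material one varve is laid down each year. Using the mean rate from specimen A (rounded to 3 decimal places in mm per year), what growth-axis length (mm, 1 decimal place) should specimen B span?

3685.1 mm

Specimen A: correcting the raw count gives 19099 − 3 + 17 = 19113 true varves.
A: Extension rate ≈ 8927.1 / 19113 = 0.467 mm/yr.
Length of B = 0.467 × 7891 = 3685.1 mm.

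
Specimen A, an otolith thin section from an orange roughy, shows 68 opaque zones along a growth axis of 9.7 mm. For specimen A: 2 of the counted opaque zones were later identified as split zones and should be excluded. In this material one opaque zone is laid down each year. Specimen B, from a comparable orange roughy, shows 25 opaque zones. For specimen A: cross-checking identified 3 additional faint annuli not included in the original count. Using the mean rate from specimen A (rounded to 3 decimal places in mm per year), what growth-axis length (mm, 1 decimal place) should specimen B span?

3.5 mm

Specimen A: adjusted count: 68 − 2 + 3 = 69 opaque zones.
A: Mean rate = 9.7 mm / 69 years ≈ 0.141 mm/yr.
For B, 0.141 mm/year × 25 years = 3.5 mm.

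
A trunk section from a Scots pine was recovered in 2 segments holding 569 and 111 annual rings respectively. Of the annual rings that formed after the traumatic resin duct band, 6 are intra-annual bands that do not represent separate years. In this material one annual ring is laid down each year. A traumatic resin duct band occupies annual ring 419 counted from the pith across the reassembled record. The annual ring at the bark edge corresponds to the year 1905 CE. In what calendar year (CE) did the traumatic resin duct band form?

1650 CE

Total annual rings = 569 + 111 = 680.
680 − 419 = 261 annual rings lie beyond the traumatic resin duct band toward the bark edge.
261 − 6 false = 255 true annual rings after the traumatic resin duct band.
1905 − 255 = 1650 CE.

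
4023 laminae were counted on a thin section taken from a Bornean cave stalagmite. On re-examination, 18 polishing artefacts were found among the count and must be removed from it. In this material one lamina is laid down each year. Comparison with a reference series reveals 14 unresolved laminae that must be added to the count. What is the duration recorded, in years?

4019 yr

True lamina count = 4023 − 18 + 14 = 4019.
One lamina per year makes the duration 4019 years.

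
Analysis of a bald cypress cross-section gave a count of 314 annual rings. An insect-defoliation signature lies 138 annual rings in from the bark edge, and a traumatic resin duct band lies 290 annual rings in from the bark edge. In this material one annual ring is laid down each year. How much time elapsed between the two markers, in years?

Separation: 290 − 138 = 152 annual rings.
One annual ring per year makes the interval 152 years.

152 years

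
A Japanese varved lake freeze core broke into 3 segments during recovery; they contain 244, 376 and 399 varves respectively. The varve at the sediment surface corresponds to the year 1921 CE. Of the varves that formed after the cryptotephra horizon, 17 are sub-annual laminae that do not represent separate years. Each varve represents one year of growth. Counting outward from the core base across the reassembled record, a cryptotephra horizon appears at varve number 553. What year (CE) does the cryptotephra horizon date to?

1472 CE

Total varves = 244 + 376 + 399 = 1019.
The cryptotephra horizon sits at varve 553 from the core base, so 1019 − 553 = 466 varves formed after it.
Removing the 17 false varves leaves 466 − 17 = 449 true varves beyond the cryptotephra horizon.
Counting back 449 years from 1921 CE places the cryptotephra horizon in 1921 − 449 = 1472 CE.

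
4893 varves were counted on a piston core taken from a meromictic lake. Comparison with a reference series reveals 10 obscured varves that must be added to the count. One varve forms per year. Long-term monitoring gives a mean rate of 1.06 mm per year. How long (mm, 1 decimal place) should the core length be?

5197.2 mm

Adjusted count: 4893 + 10 = 4903 varves.
Length ≈ 1.06 × 4903 = 5197.2 mm.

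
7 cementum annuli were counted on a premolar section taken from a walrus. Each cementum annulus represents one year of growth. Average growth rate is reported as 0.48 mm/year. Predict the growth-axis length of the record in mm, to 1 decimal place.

7 years of growth are recorded.
Length ≈ 0.48 × 7 = 3.4 mm.

3.4 mm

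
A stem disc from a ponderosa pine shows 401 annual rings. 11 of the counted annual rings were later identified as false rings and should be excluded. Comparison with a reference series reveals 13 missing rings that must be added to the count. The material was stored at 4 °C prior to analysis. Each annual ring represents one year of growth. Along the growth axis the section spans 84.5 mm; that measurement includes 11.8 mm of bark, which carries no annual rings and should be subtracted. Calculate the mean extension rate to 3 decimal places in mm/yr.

0.180 mm/yr

After corrections the count is 401 − 11 + 13 = 403 annual rings.
Removing the 11.8 mm offcut leaves 84.5 − 11.8 = 72.7 mm.
Extension rate ≈ 72.7 / 403 = 0.180 mm/yr.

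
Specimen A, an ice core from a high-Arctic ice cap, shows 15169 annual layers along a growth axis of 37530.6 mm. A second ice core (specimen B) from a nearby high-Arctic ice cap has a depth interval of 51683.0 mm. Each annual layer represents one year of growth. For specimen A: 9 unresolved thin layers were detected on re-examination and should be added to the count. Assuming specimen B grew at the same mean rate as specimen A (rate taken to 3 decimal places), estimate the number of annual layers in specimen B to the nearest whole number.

Specimen A: after corrections the count is 15169 + 9 = 15178 annual layers.
A: Mean rate = 37530.6 mm / 15178 years ≈ 2.473 mm/year.
For B, 51683.0 / 2.473 = 20898.91 years ≈ 20899 annual layers.

20899 annual layers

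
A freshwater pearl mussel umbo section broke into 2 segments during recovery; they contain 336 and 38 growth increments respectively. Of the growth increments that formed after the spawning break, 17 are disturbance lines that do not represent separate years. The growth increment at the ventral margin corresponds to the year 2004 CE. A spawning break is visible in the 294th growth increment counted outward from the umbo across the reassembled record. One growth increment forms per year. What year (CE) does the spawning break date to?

Total growth increments = 336 + 38 = 374.
The spawning break sits at growth increment 294 from the umbo, so 374 − 294 = 80 growth increments formed after it.
80 − 17 false = 63 true growth increments after the spawning break.
The growth increment at the ventral margin is 2004 CE, so the spawning break dates to 2004 − 63 = 1941 CE.

1941 CE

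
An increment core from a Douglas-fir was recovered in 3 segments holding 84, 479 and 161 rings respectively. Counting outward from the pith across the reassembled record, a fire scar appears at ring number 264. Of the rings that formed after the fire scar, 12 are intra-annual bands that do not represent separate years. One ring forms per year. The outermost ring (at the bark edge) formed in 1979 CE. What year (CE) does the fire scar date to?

1531 CE

Total rings = 84 + 479 + 161 = 724.
Between ring 264 and the bark edge there are 724 − 264 = 460 rings.
Removing the 12 false rings leaves 460 − 12 = 448 true rings beyond the fire scar.
1979 − 448 = 1531 CE.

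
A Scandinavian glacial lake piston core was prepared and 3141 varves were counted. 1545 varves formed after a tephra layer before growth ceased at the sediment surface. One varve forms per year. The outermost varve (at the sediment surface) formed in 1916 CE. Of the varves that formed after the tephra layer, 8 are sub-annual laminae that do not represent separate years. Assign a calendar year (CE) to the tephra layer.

379 CE

1545 varves formed after the tephra layer.
Excluding 8 false varves: 1545 − 8 = 1537.
The varve at the sediment surface is 1916 CE, so the tephra layer dates to 1916 − 1537 = 379 CE.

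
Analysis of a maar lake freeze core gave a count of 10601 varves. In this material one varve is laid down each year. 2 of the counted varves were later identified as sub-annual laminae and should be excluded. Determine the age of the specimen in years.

10599 years

After corrections the count is 10601 − 2 = 10599 varves.
With a one-to-one varve periodicity this is 10599 years.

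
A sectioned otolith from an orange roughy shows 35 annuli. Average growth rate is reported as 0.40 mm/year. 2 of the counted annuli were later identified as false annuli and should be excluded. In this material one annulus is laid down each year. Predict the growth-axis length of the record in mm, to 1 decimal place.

13.2 mm

Correcting the raw count gives 35 − 2 = 33 true annuli.
Length ≈ 0.40 × 33 = 13.2 mm.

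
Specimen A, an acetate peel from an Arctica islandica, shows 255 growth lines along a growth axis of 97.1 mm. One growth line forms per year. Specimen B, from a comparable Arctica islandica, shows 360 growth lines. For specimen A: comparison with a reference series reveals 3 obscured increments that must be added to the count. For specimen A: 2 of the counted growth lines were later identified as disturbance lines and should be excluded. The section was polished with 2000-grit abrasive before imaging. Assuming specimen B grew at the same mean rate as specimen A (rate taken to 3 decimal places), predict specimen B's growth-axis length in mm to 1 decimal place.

136.4 mm

Specimen A: true growth line count = 255 − 2 + 3 = 256.
A: Extension rate ≈ 97.1 / 256 = 0.379 mm/year.
Length of B = 0.379 × 360 = 136.4 mm.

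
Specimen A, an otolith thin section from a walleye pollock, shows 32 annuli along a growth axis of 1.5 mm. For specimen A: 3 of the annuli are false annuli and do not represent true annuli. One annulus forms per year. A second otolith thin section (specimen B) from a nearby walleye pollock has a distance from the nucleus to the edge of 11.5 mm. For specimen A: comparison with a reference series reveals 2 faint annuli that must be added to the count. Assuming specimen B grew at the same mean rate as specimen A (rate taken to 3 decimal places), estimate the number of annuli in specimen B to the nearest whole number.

Specimen A: after corrections the count is 32 − 3 + 2 = 31 annuli.
A: 1.5 mm over 31 years gives 1.5 / 31 ≈ 0.048 mm per year.
For B, 11.5 / 0.048 = 239.58 years ≈ 240 annuli.

240 annuli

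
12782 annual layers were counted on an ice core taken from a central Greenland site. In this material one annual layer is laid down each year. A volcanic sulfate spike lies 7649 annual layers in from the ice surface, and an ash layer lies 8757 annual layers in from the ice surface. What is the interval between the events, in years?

8757 − 7649 = 1108 annual layers lie between the two events.
That is 1108 years at one annual layer per year.

1108 years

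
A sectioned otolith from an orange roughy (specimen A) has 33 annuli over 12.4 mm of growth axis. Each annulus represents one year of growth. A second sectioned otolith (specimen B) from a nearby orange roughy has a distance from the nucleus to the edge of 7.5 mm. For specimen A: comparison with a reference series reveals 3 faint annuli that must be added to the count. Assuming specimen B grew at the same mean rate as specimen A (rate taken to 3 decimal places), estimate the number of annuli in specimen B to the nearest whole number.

Specimen A: after corrections the count is 33 + 3 = 36 annuli.
A: Mean rate = 12.4 mm / 36 years ≈ 0.344 mm/year.
Specimen B: 7.5 mm / 0.344 mm per year = 21.80 years ≈ 22 annuli.

22 annuli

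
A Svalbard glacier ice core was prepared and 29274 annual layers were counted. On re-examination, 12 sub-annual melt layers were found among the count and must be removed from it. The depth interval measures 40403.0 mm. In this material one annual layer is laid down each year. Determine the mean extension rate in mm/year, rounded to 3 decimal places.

1.381 mm/year

Correcting the raw count gives 29274 − 12 = 29262 true annual layers.
Mean rate = 40403.0 mm / 29262 years ≈ 1.381 mm/year.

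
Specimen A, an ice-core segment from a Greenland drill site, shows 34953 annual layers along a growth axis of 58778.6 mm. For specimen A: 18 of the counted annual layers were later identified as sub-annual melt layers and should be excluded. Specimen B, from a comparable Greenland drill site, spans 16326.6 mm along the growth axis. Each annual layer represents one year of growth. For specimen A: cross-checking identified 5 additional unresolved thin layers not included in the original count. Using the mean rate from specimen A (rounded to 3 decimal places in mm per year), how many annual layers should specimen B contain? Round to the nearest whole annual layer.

Specimen A: true annual layer count = 34953 − 18 + 5 = 34940.
A: Mean rate = 58778.6 mm / 34940 years ≈ 1.682 mm/yr.
B spans 16326.6 / 1.682 = 9706.66 years ≈ 9707 annual layers.

9707 annual layers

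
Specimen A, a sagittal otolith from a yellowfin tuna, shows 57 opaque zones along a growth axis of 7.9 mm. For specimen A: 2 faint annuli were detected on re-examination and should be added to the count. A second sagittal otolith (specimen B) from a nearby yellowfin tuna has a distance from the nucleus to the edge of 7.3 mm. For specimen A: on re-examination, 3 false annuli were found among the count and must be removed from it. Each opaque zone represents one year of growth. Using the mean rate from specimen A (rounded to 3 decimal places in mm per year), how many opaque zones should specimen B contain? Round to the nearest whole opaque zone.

Specimen A: true opaque zone count = 57 − 3 + 2 = 56.
A: Mean rate = 7.9 mm / 56 years ≈ 0.141 mm/yr.
B spans 7.3 / 0.141 = 51.77 years ≈ 52 opaque zones.

52 opaque zones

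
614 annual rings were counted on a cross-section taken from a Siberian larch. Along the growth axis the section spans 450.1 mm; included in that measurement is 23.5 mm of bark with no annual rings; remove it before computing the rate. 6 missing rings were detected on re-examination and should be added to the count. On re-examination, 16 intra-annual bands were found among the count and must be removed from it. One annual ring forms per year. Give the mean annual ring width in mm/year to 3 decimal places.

0.706 mm/year

True annual ring count = 614 − 16 + 6 = 604.
The growth record spans 450.1 − 23.5 = 426.6 mm.
Mean rate = 426.6 mm / 604 years ≈ 0.706 mm/year.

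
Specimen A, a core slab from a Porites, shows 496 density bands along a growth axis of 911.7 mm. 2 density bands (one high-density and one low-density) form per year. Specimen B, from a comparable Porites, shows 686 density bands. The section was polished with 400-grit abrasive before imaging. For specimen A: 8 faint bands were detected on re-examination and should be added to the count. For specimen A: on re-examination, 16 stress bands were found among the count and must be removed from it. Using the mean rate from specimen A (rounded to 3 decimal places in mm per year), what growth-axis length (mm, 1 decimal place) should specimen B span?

Specimen A: true density band count = 496 − 16 + 8 = 488.
Specimen A: dividing by 2 density bands per year: 488 / 2 = 244 years.
A: 911.7 mm over 244 years gives 911.7 / 244 ≈ 3.736 mm per year.
Specimen B: dividing by 2 density bands per year: 686 / 2 = 343 years. Length of B = 3.736 × 343 = 1281.4 mm.

1281.4 mm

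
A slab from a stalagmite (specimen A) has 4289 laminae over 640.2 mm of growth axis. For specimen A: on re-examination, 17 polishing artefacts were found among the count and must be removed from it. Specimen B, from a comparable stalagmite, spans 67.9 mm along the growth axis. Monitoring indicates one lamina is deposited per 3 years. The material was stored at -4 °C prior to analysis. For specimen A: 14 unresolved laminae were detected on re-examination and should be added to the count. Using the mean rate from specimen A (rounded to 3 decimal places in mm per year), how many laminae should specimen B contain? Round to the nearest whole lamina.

453 laminae

Specimen A: adjusted count: 4289 − 17 + 14 = 4286 laminae.
Specimen A: 4286 laminae at 3 years each span 4286 × 3 = 12858 years.
A: Extension rate ≈ 640.2 / 12858 = 0.050 mm/yr.
B spans 67.9 / 0.050 = 1358.00 years; at 3 years per lamina that is 1358.00 / 3 ≈ 453 laminae.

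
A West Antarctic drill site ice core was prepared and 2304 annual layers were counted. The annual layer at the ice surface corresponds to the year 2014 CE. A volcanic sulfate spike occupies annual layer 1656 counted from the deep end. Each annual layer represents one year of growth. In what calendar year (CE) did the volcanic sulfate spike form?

1366 CE

The volcanic sulfate spike sits at annual layer 1656 from the deep end, so 2304 − 1656 = 648 annual layers formed after it.
Counting back 648 years from 2014 CE places the volcanic sulfate spike in 2014 − 648 = 1366 CE.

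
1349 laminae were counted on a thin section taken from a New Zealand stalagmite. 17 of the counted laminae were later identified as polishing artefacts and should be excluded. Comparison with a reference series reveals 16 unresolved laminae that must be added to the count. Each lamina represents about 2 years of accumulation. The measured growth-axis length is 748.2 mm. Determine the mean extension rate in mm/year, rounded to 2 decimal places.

0.28 mm/year

Adjusted count: 1349 − 17 + 16 = 1348 laminae.
At 2 years per lamina, 1348 × 2 = 2696 years.
Extension rate ≈ 748.2 / 2696 = 0.28 mm/year.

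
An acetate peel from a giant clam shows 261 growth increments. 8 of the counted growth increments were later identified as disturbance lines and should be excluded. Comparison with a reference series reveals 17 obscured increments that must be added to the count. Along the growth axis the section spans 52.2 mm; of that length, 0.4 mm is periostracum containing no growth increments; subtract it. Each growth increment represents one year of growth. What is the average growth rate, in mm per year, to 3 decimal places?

Correcting the raw count gives 261 − 8 + 17 = 270 true growth increments.
The growth record spans 52.2 − 0.4 = 51.8 mm.
Mean rate = 51.8 mm / 270 years ≈ 0.192 mm per year.

0.192 mm per year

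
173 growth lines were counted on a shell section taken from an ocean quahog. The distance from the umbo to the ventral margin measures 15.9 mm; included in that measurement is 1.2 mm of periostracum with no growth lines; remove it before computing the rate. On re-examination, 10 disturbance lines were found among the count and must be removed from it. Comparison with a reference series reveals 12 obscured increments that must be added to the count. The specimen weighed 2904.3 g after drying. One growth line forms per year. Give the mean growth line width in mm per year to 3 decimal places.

Correcting the raw count gives 173 − 10 + 12 = 175 true growth lines.
The growth record spans 15.9 − 1.2 = 14.7 mm.
Extension rate ≈ 14.7 / 175 = 0.084 mm per year.

0.084 mm per year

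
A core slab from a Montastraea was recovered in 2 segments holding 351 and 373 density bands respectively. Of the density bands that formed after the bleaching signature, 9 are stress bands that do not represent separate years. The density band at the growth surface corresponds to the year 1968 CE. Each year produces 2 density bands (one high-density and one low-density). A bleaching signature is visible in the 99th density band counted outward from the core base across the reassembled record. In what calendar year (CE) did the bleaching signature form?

1660 CE

Total density bands = 351 + 373 = 724.
Between density band 99 and the growth surface there are 724 − 99 = 625 density bands.
Excluding 9 false density bands: 625 − 9 = 616.
Dividing by 2 density bands per year: 616 / 2 = 308 years.
1968 − 308 = 1660 CE.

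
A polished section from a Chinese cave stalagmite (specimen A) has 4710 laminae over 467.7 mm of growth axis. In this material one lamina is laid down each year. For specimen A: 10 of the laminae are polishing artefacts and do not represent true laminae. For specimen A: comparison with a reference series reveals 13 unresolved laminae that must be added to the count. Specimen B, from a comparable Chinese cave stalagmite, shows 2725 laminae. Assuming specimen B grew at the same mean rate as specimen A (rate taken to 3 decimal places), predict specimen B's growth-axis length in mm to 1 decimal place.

Specimen A: true lamina count = 4710 − 10 + 13 = 4713.
A: Extension rate ≈ 467.7 / 4713 = 0.099 mm/yr.
For B, 0.099 mm/year × 2725 years = 269.8 mm.

269.8 mm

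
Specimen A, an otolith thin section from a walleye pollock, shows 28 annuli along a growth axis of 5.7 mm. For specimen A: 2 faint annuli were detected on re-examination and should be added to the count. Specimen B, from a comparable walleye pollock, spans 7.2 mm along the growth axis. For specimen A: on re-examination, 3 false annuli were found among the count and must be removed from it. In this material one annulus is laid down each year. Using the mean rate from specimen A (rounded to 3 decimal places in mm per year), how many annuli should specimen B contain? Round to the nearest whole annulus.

34 annuli

Specimen A: correcting the raw count gives 28 − 3 + 2 = 27 true annuli.
A: Mean rate = 5.7 mm / 27 years ≈ 0.211 mm/year.
For B, 7.2 / 0.211 = 34.12 years ≈ 34 annuli.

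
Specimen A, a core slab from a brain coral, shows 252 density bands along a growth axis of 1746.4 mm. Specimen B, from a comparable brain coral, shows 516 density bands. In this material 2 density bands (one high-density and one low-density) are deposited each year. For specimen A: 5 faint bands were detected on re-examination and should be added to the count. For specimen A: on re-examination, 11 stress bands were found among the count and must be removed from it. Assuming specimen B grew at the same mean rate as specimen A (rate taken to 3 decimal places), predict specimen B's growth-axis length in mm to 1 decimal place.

Specimen A: correcting the raw count gives 252 − 11 + 5 = 246 true density bands.
Specimen A: 246 density bands at 2 per year is 246 / 2 = 123 years.
A: Mean rate = 1746.4 mm / 123 years ≈ 14.198 mm/yr.
Specimen B: with 2 density bands per year, 516 / 2 = 258 years. Length of B = 14.198 × 258 = 3663.1 mm.

3663.1 mm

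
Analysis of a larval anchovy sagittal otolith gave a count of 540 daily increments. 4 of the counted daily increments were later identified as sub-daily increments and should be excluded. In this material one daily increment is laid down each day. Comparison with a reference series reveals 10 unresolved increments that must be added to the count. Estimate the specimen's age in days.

Adjusted count: 540 − 4 + 10 = 546 daily increments.
With a one-to-one daily increment periodicity this is 546 days.

546 d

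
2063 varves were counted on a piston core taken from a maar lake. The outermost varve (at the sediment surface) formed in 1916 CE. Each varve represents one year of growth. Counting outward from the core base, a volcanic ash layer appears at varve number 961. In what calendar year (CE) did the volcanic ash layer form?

The volcanic ash layer sits at varve 961 from the core base, so 2063 − 961 = 1102 varves formed after it.
1916 − 1102 = 814 CE.

814 CE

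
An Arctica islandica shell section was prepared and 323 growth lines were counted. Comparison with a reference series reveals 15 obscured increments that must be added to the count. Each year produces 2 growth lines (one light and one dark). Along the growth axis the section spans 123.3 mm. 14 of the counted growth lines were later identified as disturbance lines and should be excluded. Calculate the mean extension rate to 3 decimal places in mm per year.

0.761 mm per year

After corrections the count is 323 − 14 + 15 = 324 growth lines.
Dividing by 2 growth lines per year: 324 / 2 = 162 years.
Mean rate = 123.3 mm / 162 years ≈ 0.761 mm per year.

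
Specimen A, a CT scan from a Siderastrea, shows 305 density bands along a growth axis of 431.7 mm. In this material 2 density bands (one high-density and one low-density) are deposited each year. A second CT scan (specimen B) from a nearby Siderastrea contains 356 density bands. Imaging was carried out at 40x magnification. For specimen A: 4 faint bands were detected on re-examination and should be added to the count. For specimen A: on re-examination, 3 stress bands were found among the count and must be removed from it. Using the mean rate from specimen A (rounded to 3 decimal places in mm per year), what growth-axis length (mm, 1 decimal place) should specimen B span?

502.3 mm

Specimen A: adjusted count: 305 − 3 + 4 = 306 density bands.
Specimen A: with 2 density bands per year, 306 / 2 = 153 years.
A: Mean rate = 431.7 mm / 153 years ≈ 2.822 mm per year.
Specimen B: 356 density bands at 2 per year is 356 / 2 = 178 years. For B, 2.822 mm/year × 178 years = 502.3 mm.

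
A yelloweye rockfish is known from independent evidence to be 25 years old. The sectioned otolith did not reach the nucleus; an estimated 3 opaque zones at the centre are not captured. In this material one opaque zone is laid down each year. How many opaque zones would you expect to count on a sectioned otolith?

22 opaque zones

At one opaque zone per year, 25 years correspond to 25 opaque zones.
Less the 3 uncaptured opaque zones: 25 − 3 = 22.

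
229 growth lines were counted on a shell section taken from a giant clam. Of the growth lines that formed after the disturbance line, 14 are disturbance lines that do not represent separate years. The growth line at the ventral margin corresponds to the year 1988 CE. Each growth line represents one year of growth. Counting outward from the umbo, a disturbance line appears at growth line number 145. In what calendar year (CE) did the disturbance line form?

The disturbance line sits at growth line 145 from the umbo, so 229 − 145 = 84 growth lines formed after it.
Excluding 14 false growth lines: 84 − 14 = 70.
The growth line at the ventral margin is 1988 CE, so the disturbance line dates to 1988 − 70 = 1918 CE.

1918 CE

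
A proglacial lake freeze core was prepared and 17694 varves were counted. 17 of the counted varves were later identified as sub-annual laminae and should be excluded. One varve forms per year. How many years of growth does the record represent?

Correcting the raw count gives 17694 − 17 = 17677 true varves.
One varve per year makes the duration 17677 years.

17677 years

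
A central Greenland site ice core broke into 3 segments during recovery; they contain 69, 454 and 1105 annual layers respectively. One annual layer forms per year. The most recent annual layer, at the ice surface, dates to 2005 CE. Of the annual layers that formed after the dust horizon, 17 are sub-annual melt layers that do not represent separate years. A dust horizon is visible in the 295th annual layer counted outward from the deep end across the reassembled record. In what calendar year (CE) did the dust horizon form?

689 CE

Total annual layers = 69 + 454 + 1105 = 1628.
Between annual layer 295 and the ice surface there are 1628 − 295 = 1333 annual layers.
Removing the 17 false annual layers leaves 1333 − 17 = 1316 true annual layers beyond the dust horizon.
Counting back 1316 years from 2005 CE places the dust horizon in 2005 − 1316 = 689 CE.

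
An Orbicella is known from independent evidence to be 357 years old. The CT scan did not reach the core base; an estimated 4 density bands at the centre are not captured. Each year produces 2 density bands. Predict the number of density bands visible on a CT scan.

Expected density bands: 357 × 2 = 714.
714 − 4 missed = 710 density bands expected in the prepared section.

710 density bands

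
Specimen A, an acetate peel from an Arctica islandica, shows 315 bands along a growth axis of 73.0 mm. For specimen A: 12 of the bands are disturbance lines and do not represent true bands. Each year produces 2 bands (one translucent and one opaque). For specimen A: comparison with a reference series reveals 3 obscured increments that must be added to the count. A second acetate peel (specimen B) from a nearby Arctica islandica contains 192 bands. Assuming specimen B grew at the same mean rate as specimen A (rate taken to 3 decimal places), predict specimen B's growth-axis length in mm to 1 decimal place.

Specimen A: after corrections the count is 315 − 12 + 3 = 306 bands.
Specimen A: with 2 bands per year, 306 / 2 = 153 years.
A: 73.0 mm over 153 years gives 73.0 / 153 ≈ 0.477 mm/year.
Specimen B: with 2 bands per year, 192 / 2 = 96 years. B's length ≈ 0.477 × 96 = 45.8 mm.

45.8 mm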